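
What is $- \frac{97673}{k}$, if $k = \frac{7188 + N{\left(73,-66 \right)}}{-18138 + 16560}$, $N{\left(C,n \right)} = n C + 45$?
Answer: $\frac{51375998}{805} \approx 63821.0$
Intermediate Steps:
$N{\left(C,n \right)} = 45 + C n$ ($N{\left(C,n \right)} = C n + 45 = 45 + C n$)
$k = - \frac{805}{526}$ ($k = \frac{7188 + \left(45 + 73 \left(-66\right)\right)}{-18138 + 16560} = \frac{7188 + \left(45 - 4818\right)}{-1578} = \left(7188 - 4773\right) \left(- \frac{1}{1578}\right) = 2415 \left(- \frac{1}{1578}\right) = - \frac{805}{526} \approx -1.5304$)
$- \frac{97673}{k} = - \frac{97673}{- \frac{805}{526}} = \left(-97673\right) \left(- \frac{526}{805}\right) = \frac{51375998}{805}$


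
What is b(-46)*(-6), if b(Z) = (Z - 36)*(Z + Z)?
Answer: -45264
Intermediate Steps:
b(Z) = 2*Z*(-36 + Z) (b(Z) = (-36 + Z)*(2*Z) = 2*Z*(-36 + Z))
b(-46)*(-6) = (2*(-46)*(-36 - 46))*(-6) = (2*(-46)*(-82))*(-6) = 7544*(-6) = -45264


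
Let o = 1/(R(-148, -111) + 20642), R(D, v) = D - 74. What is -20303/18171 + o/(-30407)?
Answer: -12606354832991/11282572690740 ≈ -1.1173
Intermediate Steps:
R(D, v) = -74 + D
o = 1/20420 (o = 1/((-74 - 148) + 20642) = 1/(-222 + 20642) = 1/20420 ≈ 4.8972e-5)
-20303/18171 + o/(-30407) = -20303/18171 + (1/20420)/(-30407) = -20303*1/18171 + (1/20420)*(-1/30407) = -20303/18171 - 1/620910940 = -12606354832991/11282572690740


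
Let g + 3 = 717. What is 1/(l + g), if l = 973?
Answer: 1/1687 ≈ 0.00059277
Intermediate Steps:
g = 714 (g = -3 + 717 = 714)
1/(l + g) = 1/(973 + 714) = 1/1687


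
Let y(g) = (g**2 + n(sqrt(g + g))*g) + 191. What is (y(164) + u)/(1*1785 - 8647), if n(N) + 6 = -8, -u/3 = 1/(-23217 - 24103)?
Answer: -1173110123/324709840 ≈ -3.6128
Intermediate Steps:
u = 3/47320 (u = -3/(-23217 - 24103) = -3/(-47320) = -3*(-1/47320) = 3/47320 ≈ 6.3398e-5)
n(N) = -14 (n(N) = -6 - 8 = -14)
y(g) = 191 + g**2 - 14*g (y(g) = (g**2 - 14*g) + 191 = 191 + g**2 - 14*g)
(y(164) + u)/(1*1785 - 8647) = ((191 + 164**2 - 14*164) + 3/47320)/(1*1785 - 8647) = ((191 + 26896 - 2296) + 3/47320)/(1785 - 8647) = (24791 + 3/47320)/(-6862) = (1173110123/47320)*(-1/6862) = -1173110123/324709840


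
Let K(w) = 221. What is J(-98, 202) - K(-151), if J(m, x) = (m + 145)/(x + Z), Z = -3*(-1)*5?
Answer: -47910/217 ≈ -220.78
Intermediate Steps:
Z = 15 (Z = 3*5 = 15)
J(m, x) = (145 + m)/(15 + x) (J(m, x) = (m + 145)/(x + 15) = (145 + m)/(15 + x))
J(-98, 202) - K(-151) = (145 - 98)/(15 + 202) - 1*221 = 47/217 - 221 = -47910/217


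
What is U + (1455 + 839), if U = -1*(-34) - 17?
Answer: 2311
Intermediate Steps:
U = 17 (U = 34 - 17 = 17)
U + (1455 + 839) = 17 + (1455 + 839) = 17 + 2294 = 2311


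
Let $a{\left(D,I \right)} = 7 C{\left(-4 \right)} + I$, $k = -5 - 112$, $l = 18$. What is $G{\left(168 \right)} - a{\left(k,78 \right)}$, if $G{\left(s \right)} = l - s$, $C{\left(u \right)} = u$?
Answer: $-200$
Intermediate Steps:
$k = -117$ ($k = -5 - 112 = -117$)
$G{\left(s \right)} = 18 - s$
$a{\left(D,I \right)} = -28 + I$ ($a{\left(D,I \right)} = 7 \left(-4\right) + I = -28 + I$)
$G{\left(168 \right)} - a{\left(k,78 \right)} = \left(18 - 168\right) - \left(-28 + 78\right) = \left(18 - 168\right) - 50 = -150 - 50 = -200$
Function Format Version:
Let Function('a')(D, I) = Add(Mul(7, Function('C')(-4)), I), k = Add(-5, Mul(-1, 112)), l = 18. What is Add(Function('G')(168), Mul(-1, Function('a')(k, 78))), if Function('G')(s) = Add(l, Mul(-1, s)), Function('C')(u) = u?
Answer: -200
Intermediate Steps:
k = -117 (k = Add(-5, -112) = -117)
Function('G')(s) = Add(18, Mul(-1, s))
Function('a')(D, I) = Add(-28, I) (Function('a')(D, I) = Add(Mul(7, -4), I) = Add(-28, I))
Add(Function('G')(168), Mul(-1, Function('a')(k, 78))) = Add(Add(18, Mul(-1, 168)), Mul(-1, Add(-28, 78))) = Add(Add(18, -168), Mul(-1, 50)) = Add(-150, -50) = -200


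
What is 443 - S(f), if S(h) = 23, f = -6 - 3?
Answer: 420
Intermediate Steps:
f = -9
443 - S(f) = 443 - 1*23 = 443 - 23 = 420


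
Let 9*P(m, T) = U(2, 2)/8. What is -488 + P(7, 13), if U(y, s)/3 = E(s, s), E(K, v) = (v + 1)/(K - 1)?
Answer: -3903/8 ≈ -487.88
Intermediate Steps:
E(K, v) = (1 + v)/(-1 + K)
U(y, s) = 3*(1 + s)/(-1 + s) (U(y, s) = 3*((1 + s)/(-1 + s)) = 3*(1 + s)/(-1 + s))
P(m, T) = 1/8 (P(m, T) = ((3*(1 + 2)/(-1 + 2))/8)/9 = ((3*3/1)*(1/8))/9 = ((3*1*3)*(1/8))/9 = (9*(1/8))/9 = (1/9)*(9/8) = 1/8)
-488 + P(7, 13) = -488 + 1/8 = -3903/8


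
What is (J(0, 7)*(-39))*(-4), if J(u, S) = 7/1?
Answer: 1092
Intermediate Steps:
J(u, S) = 7 (J(u, S) = 7*1 = 7)
(J(0, 7)*(-39))*(-4) = (7*(-39))*(-4) = -273*(-4) = 1092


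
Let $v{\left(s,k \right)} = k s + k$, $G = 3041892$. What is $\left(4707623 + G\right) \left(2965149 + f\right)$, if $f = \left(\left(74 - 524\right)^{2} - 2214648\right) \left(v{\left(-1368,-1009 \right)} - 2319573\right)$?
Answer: $14661813976392672135$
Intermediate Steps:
$v{\left(s,k \right)} = k + k s$
$f = 1891962399960$ ($f = \left(\left(74 - 524\right)^{2} - 2214648\right) \left(- 1009 \left(1 - 1368\right) - 2319573\right) = \left(\left(-450\right)^{2} - 2214648\right) \left(\left(-1009\right) \left(-1367\right) - 2319573\right) = \left(202500 - 2214648\right) \left(1379303 - 2319573\right) = \left(-2012148\right) \left(-940270\right) = 1891962399960$)
$\left(4707623 + G\right) \left(2965149 + f\right) = \left(4707623 + 3041892\right) \left(2965149 + 1891962399960\right) = 7749515 \cdot 1891965365109 = 14661813976392672135$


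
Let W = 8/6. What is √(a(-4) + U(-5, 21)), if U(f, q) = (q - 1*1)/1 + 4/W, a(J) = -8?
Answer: √15 ≈ 3.8730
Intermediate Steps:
W = 4/3 (W = 8*(⅙) = 4/3 ≈ 1.3333)
U(f, q) = 2 + q (U(f, q) = (q - 1*1)/1 + 4/(4/3) = (q - 1)*1 + 4*(¾) = (-1 + q)*1 + 3 = (-1 + q) + 3 = 2 + q)
√(a(-4) + U(-5, 21)) = √(-8 + (2 + 21)) = √(-8 + 23) = √15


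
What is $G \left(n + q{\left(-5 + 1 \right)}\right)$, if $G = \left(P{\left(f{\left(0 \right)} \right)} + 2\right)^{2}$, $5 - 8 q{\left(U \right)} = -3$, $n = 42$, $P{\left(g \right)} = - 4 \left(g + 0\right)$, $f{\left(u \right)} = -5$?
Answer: $20812$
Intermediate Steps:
$P{\left(g \right)} = - 4 g$
$q{\left(U \right)} = 1$ ($q{\left(U \right)} = \frac{5}{8} - - \frac{3}{8} = \frac{5}{8} + \frac{3}{8} = 1$)
$G = 484$ ($G = \left(\left(-4\right) \left(-5\right) + 2\right)^{2} = \left(20 + 2\right)^{2} = 22^{2} = 484$)
$G \left(n + q{\left(-5 + 1 \right)}\right) = 484 \left(42 + 1\right) = 484 \cdot 43 = 20812$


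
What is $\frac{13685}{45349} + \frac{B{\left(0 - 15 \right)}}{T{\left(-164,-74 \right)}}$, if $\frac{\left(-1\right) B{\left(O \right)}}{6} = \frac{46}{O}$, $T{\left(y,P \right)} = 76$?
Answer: $\frac{2343102}{4308155} \approx 0.54388$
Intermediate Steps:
$B{\left(O \right)} = - \frac{276}{O}$ ($B{\left(O \right)} = - 6 \frac{46}{O} = - \frac{276}{O}$)
$\frac{13685}{45349} + \frac{B{\left(0 - 15 \right)}}{T{\left(-164,-74 \right)}} = \frac{13685}{45349} + \frac{\left(-276\right) \frac{1}{0 - 15}}{76} = 13685 \cdot \frac{1}{45349} + - \frac{276}{-15} \cdot \frac{1}{76} = \frac{13685}{45349} + \left(-276\right) \left(- \frac{1}{15}\right) \frac{1}{76} = \frac{13685}{45349} + \frac{92}{5} \cdot \frac{1}{76} = \frac{13685}{45349} + \frac{23}{95} = \frac{2343102}{4308155}$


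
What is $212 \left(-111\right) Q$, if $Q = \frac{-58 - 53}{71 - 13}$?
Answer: $\frac{1306026}{29} \approx 45035.0$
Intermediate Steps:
$Q = - \frac{111}{58} \approx -1.9138$
$212 \left(-111\right) Q = 212 \left(-111\right) \left(- \frac{111}{58}\right) = \left(-23532\right) \left(- \frac{111}{58}\right) = \frac{1306026}{29}$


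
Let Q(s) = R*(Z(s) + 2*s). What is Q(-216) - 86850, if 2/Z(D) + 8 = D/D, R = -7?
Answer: -83824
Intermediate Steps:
Z(D) = -2/7 (Z(D) = 2/(-8 + D/D) = 2/(-8 + 1) = 2/(-7) = 2*(-⅐) = -2/7)
Q(s) = 2 - 14*s (Q(s) = -7*(-2/7 + 2*s) = 2 - 14*s)
Q(-216) - 86850 = (2 - 14*(-216)) - 86850 = (2 + 3024) - 86850 = 3026 - 86850 = -83824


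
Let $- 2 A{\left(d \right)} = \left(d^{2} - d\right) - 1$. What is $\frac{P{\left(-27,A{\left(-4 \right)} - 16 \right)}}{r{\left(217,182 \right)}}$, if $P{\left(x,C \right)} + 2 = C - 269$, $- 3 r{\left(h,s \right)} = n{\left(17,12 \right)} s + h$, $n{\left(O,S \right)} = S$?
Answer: $\frac{1779}{4802} \approx 0.37047$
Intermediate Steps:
$A{\left(d \right)} = \frac{1}{2} + \frac{d}{2} - \frac{d^{2}}{2}$ ($A{\left(d \right)} = - \frac{\left(d^{2} - d\right) - 1}{2} = - \frac{-1 + d^{2} - d}{2} = \frac{1}{2} + \frac{d}{2} - \frac{d^{2}}{2}$)
$r{\left(h,s \right)} = - 4 s - \frac{h}{3}$ ($r{\left(h,s \right)} = - \frac{12 s + h}{3} = - \frac{h + 12 s}{3} = - 4 s - \frac{h}{3}$)
$P{\left(x,C \right)} = -271 + C$ ($P{\left(x,C \right)} = -2 + \left(C - 269\right) = -2 + \left(-269 + C\right) = -271 + C$)
$\frac{P{\left(-27,A{\left(-4 \right)} - 16 \right)}}{r{\left(217,182 \right)}} = \frac{-271 + \left(\left(\frac{1}{2} + \frac{1}{2} \left(-4\right) - \frac{\left(-4\right)^{2}}{2}\right) - 16\right)}{\left(-4\right) 182 - \frac{217}{3}} = \frac{-271 - \frac{51}{2}}{-728 - \frac{217}{3}} = \frac{-271 - \frac{51}{2}}{- \frac{2401}{3}} = \left(-271 - \frac{51}{2}\right) \left(- \frac{3}{2401}\right) = \left(- \frac{593}{2}\right) \left(- \frac{3}{2401}\right) = \frac{1779}{4802}$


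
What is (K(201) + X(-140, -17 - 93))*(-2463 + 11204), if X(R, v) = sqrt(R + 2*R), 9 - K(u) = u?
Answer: -1678272 + 17482*I*sqrt(105) ≈ -1.6783e+6 + 1.7914e+5*I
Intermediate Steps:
K(u) = 9 - u
X(R, v) = sqrt(3)*sqrt(R) (X(R, v) = sqrt(3*R) = sqrt(3)*sqrt(R))
(K(201) + X(-140, -17 - 93))*(-2463 + 11204) = ((9 - 1*201) + sqrt(3)*sqrt(-140))*(-2463 + 11204) = ((9 - 201) + sqrt(3)*(2*I*sqrt(35)))*8741 = (-192 + 2*I*sqrt(105))*8741 = -1678272 + 17482*I*sqrt(105)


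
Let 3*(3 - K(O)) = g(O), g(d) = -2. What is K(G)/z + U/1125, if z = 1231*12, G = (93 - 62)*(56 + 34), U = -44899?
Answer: -24564589/615500 ≈ -39.910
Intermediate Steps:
G = 2790 (G = 31*90 = 2790)
z = 14772
K(O) = 11/3 (K(O) = 3 - ⅓*(-2) = 3 + ⅔ = 11/3)
K(G)/z + U/1125 = (11/3)/14772 - 44899/1125 = (11/3)*(1/14772) - 44899*1/1125 = 11/44316 - 44899/1125 = -24564589/615500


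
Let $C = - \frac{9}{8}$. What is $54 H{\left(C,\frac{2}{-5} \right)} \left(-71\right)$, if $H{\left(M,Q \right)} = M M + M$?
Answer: $- \frac{17253}{32} \approx -539.16$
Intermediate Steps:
$C = - \frac{9}{8}$ ($C = \left(-9\right) \frac{1}{8} = - \frac{9}{8} \approx -1.125$)
$H{\left(M,Q \right)} = M + M^{2}$ ($H{\left(M,Q \right)} = M^{2} + M = M + M^{2}$)
$54 H{\left(C,\frac{2}{-5} \right)} \left(-71\right) = 54 \left(- \frac{9 \left(1 - \frac{9}{8}\right)}{8}\right) \left(-71\right) = 54 \left(\left(- \frac{9}{8}\right) \left(- \frac{1}{8}\right)\right) \left(-71\right) = 54 \cdot \frac{9}{64} \left(-71\right) = \frac{243}{32} \left(-71\right) = - \frac{17253}{32}$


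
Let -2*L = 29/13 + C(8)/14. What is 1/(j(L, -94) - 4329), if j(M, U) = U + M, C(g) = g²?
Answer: -182/805605 ≈ -0.00022592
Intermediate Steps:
L = -619/182 (L = -(29/13 + 8²/14)/2 = -(29*(1/13) + 64*(1/14))/2 = -(29/13 + 32/7)/2 = -½*619/91 = -619/182 ≈ -3.4011)
j(M, U) = M + U
1/(j(L, -94) - 4329) = 1/((-619/182 - 94) - 4329) = 1/(-17727/182 - 4329) = 1/(-805605/182) = -182/805605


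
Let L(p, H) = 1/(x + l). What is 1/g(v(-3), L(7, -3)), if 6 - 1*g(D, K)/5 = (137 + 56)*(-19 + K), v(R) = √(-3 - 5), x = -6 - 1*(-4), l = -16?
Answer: 18/331535 ≈ 5.4293e-5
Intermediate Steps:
x = -2 (x = -6 + 4 = -2)
v(R) = 2*I*√2 (v(R) = √(-8) = 2*I*√2)
L(p, H) = -1/18 (L(p, H) = 1/(-2 - 16) = 1/(-18) = -1/18)
g(D, K) = 18365 - 965*K (g(D, K) = 30 - 5*(137 + 56)*(-19 + K) = 30 - 965*(-19 + K) = 30 - 5*(-3667 + 193*K) = 30 + (18335 - 965*K) = 18365 - 965*K)
1/g(v(-3), L(7, -3)) = 1/(18365 - 965*(-1/18)) = 1/(18365 + 965/18) = 1/(331535/18) = 18/331535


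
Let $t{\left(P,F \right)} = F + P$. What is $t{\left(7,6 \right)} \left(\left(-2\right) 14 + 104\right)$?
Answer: $988$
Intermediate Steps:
$t{\left(7,6 \right)} \left(\left(-2\right) 14 + 104\right) = \left(6 + 7\right) \left(\left(-2\right) 14 + 104\right) = 13 \left(-28 + 104\right) = 13 \cdot 76 = 988$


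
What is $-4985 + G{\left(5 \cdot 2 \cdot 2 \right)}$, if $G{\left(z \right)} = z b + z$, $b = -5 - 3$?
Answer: $-5125$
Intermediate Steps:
$b = -8$
$G{\left(z \right)} = - 7 z$ ($G{\left(z \right)} = z \left(-8\right) + z = - 8 z + z = - 7 z$)
$-4985 + G{\left(5 \cdot 2 \cdot 2 \right)} = -4985 - 7 \cdot 5 \cdot 2 \cdot 2 = -4985 - 7 \cdot 10 \cdot 2 = -4985 - 140 = -5125$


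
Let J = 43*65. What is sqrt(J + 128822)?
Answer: sqrt(131617) ≈ 362.79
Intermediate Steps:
J = 2795
sqrt(J + 128822) = sqrt(2795 + 128822) = sqrt(131617)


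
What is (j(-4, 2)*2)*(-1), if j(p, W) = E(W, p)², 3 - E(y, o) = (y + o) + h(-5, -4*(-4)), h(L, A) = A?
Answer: -242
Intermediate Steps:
E(y, o) = -13 - o - y (E(y, o) = 3 - ((y + o) - 4*(-4)) = 3 - ((o + y) + 16) = 3 - (16 + o + y) = 3 + (-16 - o - y) = -13 - o - y)
j(p, W) = (-13 - W - p)² (j(p, W) = (-13 - p - W)² = (-13 - W - p)²)
(j(-4, 2)*2)*(-1) = ((13 + 2 - 4)²*2)*(-1) = (11²*2)*(-1) = (121*2)*(-1) = 242*(-1) = -242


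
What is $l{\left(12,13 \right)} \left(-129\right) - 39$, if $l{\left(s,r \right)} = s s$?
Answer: $-18615$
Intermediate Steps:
$l{\left(s,r \right)} = s^{2}$
$l{\left(12,13 \right)} \left(-129\right) - 39 = 12^{2} \left(-129\right) - 39 = 144 \left(-129\right) - 39 = -18576 - 39 = -18615$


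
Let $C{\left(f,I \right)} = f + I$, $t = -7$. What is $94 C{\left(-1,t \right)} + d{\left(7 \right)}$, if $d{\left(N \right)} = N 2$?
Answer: $-738$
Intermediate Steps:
$d{\left(N \right)} = 2 N$
$C{\left(f,I \right)} = I + f$
$94 C{\left(-1,t \right)} + d{\left(7 \right)} = 94 \left(-7 - 1\right) + 2 \cdot 7 = 94 \left(-8\right) + 14 = -752 + 14 = -738$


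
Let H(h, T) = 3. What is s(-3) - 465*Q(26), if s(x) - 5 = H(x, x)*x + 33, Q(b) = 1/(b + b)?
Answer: 1043/52 ≈ 20.058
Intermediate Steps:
Q(b) = 1/(2*b)
s(x) = 38 + 3*x (s(x) = 5 + (3*x + 33) = 5 + (33 + 3*x) = 38 + 3*x)
s(-3) - 465*Q(26) = (38 + 3*(-3)) - 465/(2*26) = (38 - 9) - 465/(2*26) = 29 - 465*1/52 = 29 - 465/52 = 1043/52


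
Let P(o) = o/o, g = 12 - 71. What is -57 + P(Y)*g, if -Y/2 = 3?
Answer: -116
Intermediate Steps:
Y = -6 (Y = -2*3 = -6)
g = -59
P(o) = 1
-57 + P(Y)*g = -57 + 1*(-59) = -57 - 59 = -116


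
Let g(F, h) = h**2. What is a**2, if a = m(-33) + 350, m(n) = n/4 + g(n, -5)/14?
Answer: 92525161/784 ≈ 1.1802e+5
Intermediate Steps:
m(n) = 25/14 + n/4 (m(n) = n/4 + (-5)**2/14 = n*(1/4) + 25*(1/14) = n/4 + 25/14 = 25/14 + n/4)
a = 9619/28 (a = (25/14 + (1/4)*(-33)) + 350 = (25/14 - 33/4) + 350 = -181/28 + 350 = 9619/28 ≈ 343.54)
a**2 = (9619/28)**2 = 92525161/784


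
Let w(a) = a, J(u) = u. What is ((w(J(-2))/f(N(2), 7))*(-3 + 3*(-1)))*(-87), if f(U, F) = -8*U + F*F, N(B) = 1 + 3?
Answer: -1044/17 ≈ -61.412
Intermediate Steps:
N(B) = 4
f(U, F) = F² - 8*U (f(U, F) = -8*U + F² = F² - 8*U)
((w(J(-2))/f(N(2), 7))*(-3 + 3*(-1)))*(-87) = ((-2/(7² - 8*4))*(-3 + 3*(-1)))*(-87) = ((-2/(49 - 32))*(-3 - 3))*(-87) = (-2/17*(-6))*(-87) = (-2*1/17*(-6))*(-87) = -2/17*(-6)*(-87) = (12/17)*(-87) = -1044/17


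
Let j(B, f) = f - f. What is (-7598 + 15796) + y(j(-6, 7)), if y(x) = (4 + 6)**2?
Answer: 8298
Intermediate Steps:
j(B, f) = 0
y(x) = 100 (y(x) = 10**2 = 100)
(-7598 + 15796) + y(j(-6, 7)) = (-7598 + 15796) + 100 = 8198 + 100 = 8298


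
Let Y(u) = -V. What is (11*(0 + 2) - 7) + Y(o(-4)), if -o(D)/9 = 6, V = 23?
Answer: -8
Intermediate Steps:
o(D) = -54 (o(D) = -9*6 = -54)
Y(u) = -23 (Y(u) = -1*23 = -23)
(11*(0 + 2) - 7) + Y(o(-4)) = (11*(0 + 2) - 7) - 23 = (11*2 - 7) - 23 = (22 - 7) - 23 = 15 - 23 = -8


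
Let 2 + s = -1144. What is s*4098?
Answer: -4696308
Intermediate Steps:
s = -1146 (s = -2 - 1144 = -1146)
s*4098 = -1146*4098 = -4696308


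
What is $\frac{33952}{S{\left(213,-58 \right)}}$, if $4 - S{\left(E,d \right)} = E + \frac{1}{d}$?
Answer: $- \frac{1969216}{12121} \approx -162.46$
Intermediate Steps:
$S{\left(E,d \right)} = 4 - E - \frac{1}{d}$ ($S{\left(E,d \right)} = 4 - \left(E + \frac{1}{d}\right) = 4 - E - \frac{1}{d}$)
$\frac{33952}{S{\left(213,-58 \right)}} = \frac{33952}{4 - 213 - \frac{1}{-58}} = \frac{33952}{4 - 213 - - \frac{1}{58}} = \frac{33952}{4 - 213 + \frac{1}{58}} = \frac{33952}{- \frac{12121}{58}} = 33952 \left(- \frac{58}{12121}\right) = - \frac{1969216}{12121}$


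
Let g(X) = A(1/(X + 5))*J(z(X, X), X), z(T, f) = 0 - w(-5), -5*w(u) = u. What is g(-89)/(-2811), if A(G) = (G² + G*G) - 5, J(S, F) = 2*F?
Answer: -1569871/4958604 ≈ -0.31660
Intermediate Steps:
w(u) = -u/5
z(T, f) = -1 (z(T, f) = 0 - (-1)*(-5)/5 = 0 - 1*1 = 0 - 1 = -1)
A(G) = -5 + 2*G² (A(G) = (G² + G²) - 5 = 2*G² - 5 = -5 + 2*G²)
g(X) = 2*X*(-5 + 2/(5 + X)²) (g(X) = (-5 + 2*(1/(X + 5))²)*(2*X) = (-5 + 2*(1/(5 + X))²)*(2*X) = (-5 + 2/(5 + X)²)*(2*X) = 2*X*(-5 + 2/(5 + X)²))
g(-89)/(-2811) = (-10*(-89) + 4*(-89)/(5 - 89)²)/(-2811) = (890 + 4*(-89)/(-84)²)*(-1/2811) = (890 + 4*(-89)*(1/7056))*(-1/2811) = (890 - 89/1764)*(-1/2811) = (1569871/1764)*(-1/2811) = -1569871/4958604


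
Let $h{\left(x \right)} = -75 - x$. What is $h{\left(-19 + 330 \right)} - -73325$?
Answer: $72939$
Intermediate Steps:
$h{\left(-19 + 330 \right)} - -73325 = \left(-75 - \left(-19 + 330\right)\right) - -73325 = \left(-75 - 311\right) + 73325 = -386 + 73325 = 72939$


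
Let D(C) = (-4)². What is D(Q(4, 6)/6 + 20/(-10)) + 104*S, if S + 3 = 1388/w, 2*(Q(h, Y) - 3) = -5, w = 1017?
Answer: -156680/1017 ≈ -154.06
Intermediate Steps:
Q(h, Y) = ½ (Q(h, Y) = 3 + (½)*(-5) = 3 - 5/2 = ½)
S = -1663/1017 (S = -3 + 1388/1017 = -1663/1017 ≈ -1.6352)
D(C) = 16
D(Q(4, 6)/6 + 20/(-10)) + 104*S = 16 + 104*(-1663/1017) = 16 - 172952/1017 = -156680/1017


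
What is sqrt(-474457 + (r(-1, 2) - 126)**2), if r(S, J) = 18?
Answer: I*sqrt(462793) ≈ 680.29*I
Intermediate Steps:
sqrt(-474457 + (r(-1, 2) - 126)**2) = sqrt(-474457 + (18 - 126)**2) = sqrt(-474457 + (-108)**2) = sqrt(-474457 + 11664) = sqrt(-462793) = I*sqrt(462793)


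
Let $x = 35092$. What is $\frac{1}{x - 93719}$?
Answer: $- \frac{1}{58627} \approx -1.7057 \cdot 10^{-5}$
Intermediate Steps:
$\frac{1}{x - 93719} = \frac{1}{35092 - 93719} = \frac{1}{-58627} = - \frac{1}{58627}$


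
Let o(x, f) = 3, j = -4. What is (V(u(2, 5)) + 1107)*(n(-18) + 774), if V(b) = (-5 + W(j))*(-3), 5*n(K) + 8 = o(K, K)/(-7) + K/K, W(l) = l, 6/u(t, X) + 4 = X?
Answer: 4380156/5 ≈ 8.7603e+5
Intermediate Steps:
u(t, X) = 6/(-4 + X)
n(K) = -52/35 (n(K) = -8/5 + (3/(-7) + K/K)/5 = -8/5 + (3*(-1/7) + 1)/5 = -8/5 + (-3/7 + 1)/5 = -8/5 + (1/5)*(4/7) = -8/5 + 4/35 = -52/35)
V(b) = 27 (V(b) = (-5 - 4)*(-3) = -9*(-3) = 27)
(V(u(2, 5)) + 1107)*(n(-18) + 774) = (27 + 1107)*(-52/35 + 774) = 1134*(27038/35) = 4380156/5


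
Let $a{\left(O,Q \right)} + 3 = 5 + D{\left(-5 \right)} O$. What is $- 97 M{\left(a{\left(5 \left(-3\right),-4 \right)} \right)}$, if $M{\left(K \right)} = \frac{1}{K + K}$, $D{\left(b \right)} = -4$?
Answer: $- \frac{97}{124} \approx -0.78226$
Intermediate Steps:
$a{\left(O,Q \right)} = 2 - 4 O$ ($a{\left(O,Q \right)} = -3 - \left(-5 + 4 O\right) = 2 - 4 O$)
$M{\left(K \right)} = \frac{1}{2 K}$
$- 97 M{\left(a{\left(5 \left(-3\right),-4 \right)} \right)} = - 97 \frac{1}{2 \left(2 - 4 \cdot 5 \left(-3\right)\right)} = - 97 \frac{1}{2 \left(2 - -60\right)} = - 97 \frac{1}{2 \left(2 + 60\right)} = - 97 \frac{1}{2 \cdot 62} = - 97 \cdot \frac{1}{2} \cdot \frac{1}{62} = \left(-97\right) \frac{1}{124} = - \frac{97}{124}$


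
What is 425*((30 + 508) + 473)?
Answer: 429675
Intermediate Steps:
425*((30 + 508) + 473) = 425*(538 + 473) = 425*1011 = 429675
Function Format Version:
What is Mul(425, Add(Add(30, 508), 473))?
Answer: 429675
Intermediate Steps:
Mul(425, Add(Add(30, 508), 473)) = Mul(425, Add(538, 473)) = Mul(425, 1011) = 429675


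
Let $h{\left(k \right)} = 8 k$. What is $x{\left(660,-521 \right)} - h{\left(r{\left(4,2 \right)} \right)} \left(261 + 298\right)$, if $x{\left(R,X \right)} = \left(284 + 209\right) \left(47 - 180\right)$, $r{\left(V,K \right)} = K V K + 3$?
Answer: $-150537$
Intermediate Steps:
$r{\left(V,K \right)} = 3 + V K^{2}$ ($r{\left(V,K \right)} = V K^{2} + 3 = 3 + V K^{2}$)
$x{\left(R,X \right)} = -65569$ ($x{\left(R,X \right)} = 493 \left(-133\right) = -65569$)
$x{\left(660,-521 \right)} - h{\left(r{\left(4,2 \right)} \right)} \left(261 + 298\right) = -65569 - 8 \left(3 + 4 \cdot 2^{2}\right) \left(261 + 298\right) = -65569 - 8 \left(3 + 4 \cdot 4\right) 559 = -65569 - 8 \left(3 + 16\right) 559 = -65569 - 8 \cdot 19 \cdot 559 = -65569 - 152 \cdot 559 = -65569 - 84968 = -150537$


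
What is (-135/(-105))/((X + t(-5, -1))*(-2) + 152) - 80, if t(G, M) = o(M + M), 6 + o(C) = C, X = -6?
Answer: -11199/140 ≈ -79.993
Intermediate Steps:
o(C) = -6 + C
t(G, M) = -6 + 2*M (t(G, M) = -6 + (M + M) = -6 + 2*M)
(-135/(-105))/((X + t(-5, -1))*(-2) + 152) - 80 = (-135/(-105))/((-6 + (-6 + 2*(-1)))*(-2) + 152) - 80 = (-135*(-1/105))/((-6 + (-6 - 2))*(-2) + 152) - 80 = 9/(7*((-6 - 8)*(-2) + 152)) - 80 = 9/(7*(-14*(-2) + 152)) - 80 = 9/(7*(28 + 152)) - 80 = (9/7)/180 - 80 = (9/7)*(1/180) - 80 = 1/140 - 80 = -11199/140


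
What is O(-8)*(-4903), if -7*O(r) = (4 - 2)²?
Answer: 19612/7 ≈ 2801.7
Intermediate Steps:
O(r) = -4/7 (O(r) = -(4 - 2)²/7 = -⅐*2² = -⅐*4 = -4/7)
O(-8)*(-4903) = -4/7*(-4903) = 19612/7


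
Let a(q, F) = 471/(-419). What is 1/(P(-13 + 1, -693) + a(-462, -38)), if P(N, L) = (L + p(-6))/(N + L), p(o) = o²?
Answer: -98465/18924 ≈ -5.2032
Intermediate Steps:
a(q, F) = -471/419 (a(q, F) = 471*(-1/419) = -471/419)
P(N, L) = (36 + L)/(L + N) (P(N, L) = (L + (-6)²)/(N + L) = (L + 36)/(L + N) = (36 + L)/(L + N))
1/(P(-13 + 1, -693) + a(-462, -38)) = 1/((36 - 693)/(-693 + (-13 + 1)) - 471/419) = 1/(-657/(-693 - 12) - 471/419) = 1/(-657/(-705) - 471/419) = 1/(-1/705*(-657) - 471/419) = 1/(219/235 - 471/419) = 1/(-18924/98465) = -98465/18924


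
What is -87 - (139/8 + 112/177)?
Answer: -148691/1416 ≈ -105.01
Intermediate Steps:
-87 - (139/8 + 112/177) = -87 - 1*25499/1416 = -87 - 25499/1416 = -148691/1416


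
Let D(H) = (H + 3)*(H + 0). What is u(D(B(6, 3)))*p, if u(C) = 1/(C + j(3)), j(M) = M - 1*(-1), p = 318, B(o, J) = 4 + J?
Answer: 159/37 ≈ 4.2973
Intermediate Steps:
D(H) = H*(3 + H) (D(H) = (3 + H)*H = H*(3 + H))
j(M) = 1 + M (j(M) = M + 1 = 1 + M)
u(C) = 1/(4 + C) (u(C) = 1/(C + (1 + 3)) = 1/(C + 4) = 1/(4 + C))
u(D(B(6, 3)))*p = 318/(4 + (4 + 3)*(3 + (4 + 3))) = 318/(4 + 7*(3 + 7)) = 318/(4 + 7*10) = 318/(4 + 70) = 318/74 = (1/74)*318 = 159/37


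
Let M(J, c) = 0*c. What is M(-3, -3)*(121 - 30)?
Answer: 0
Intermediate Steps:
M(J, c) = 0
M(-3, -3)*(121 - 30) = 0*(121 - 30) = 0*91 = 0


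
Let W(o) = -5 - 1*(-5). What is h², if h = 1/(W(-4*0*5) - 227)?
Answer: 1/51529 ≈ 1.9407e-5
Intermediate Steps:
W(o) = 0 (W(o) = -5 + 5 = 0)
h = -1/227 (h = 1/(0 - 227) = 1/(-227) = -1/227 ≈ -0.0044053)
h² = (-1/227)² = 1/51529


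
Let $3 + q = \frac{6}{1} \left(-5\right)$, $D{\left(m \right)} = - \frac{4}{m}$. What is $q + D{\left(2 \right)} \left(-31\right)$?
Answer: $29$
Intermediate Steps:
$q = -33$ ($q = -3 + \frac{6}{1} \left(-5\right) = -3 + 6 \cdot 1 \left(-5\right) = -3 + 6 \left(-5\right) = -3 - 30 = -33$)
$q + D{\left(2 \right)} \left(-31\right) = -33 + - \frac{4}{2} \left(-31\right) = -33 + \left(-4\right) \frac{1}{2} \left(-31\right) = -33 - -62 = -33 + 62 = 29$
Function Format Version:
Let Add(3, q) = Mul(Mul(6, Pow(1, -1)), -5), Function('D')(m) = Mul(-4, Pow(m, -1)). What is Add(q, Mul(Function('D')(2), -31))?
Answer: 29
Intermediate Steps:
q = -33 (q = Add(-3, Mul(Mul(6, Pow(1, -1)), -5)) = Add(-3, Mul(Mul(6, 1), -5)) = Add(-3, Mul(6, -5)) = Add(-3, -30) = -33)
Add(q, Mul(Function('D')(2), -31)) = Add(-33, Mul(Mul(-4, Pow(2, -1)), -31)) = Add(-33, Mul(Mul(-4, Rational(1, 2)), -31)) = Add(-33, Mul(-2, -31)) = Add(-33, 62) = 29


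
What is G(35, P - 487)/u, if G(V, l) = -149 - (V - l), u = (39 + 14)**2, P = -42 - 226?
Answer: -939/2809 ≈ -0.33428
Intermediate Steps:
P = -268
u = 2809 (u = 53**2 = 2809)
G(V, l) = -149 + l - V (G(V, l) = -149 + (l - V) = -149 + l - V)
G(35, P - 487)/u = (-149 + (-268 - 487) - 1*35)/2809 = (-149 - 755 - 35)*(1/2809) = -939*1/2809 = -939/2809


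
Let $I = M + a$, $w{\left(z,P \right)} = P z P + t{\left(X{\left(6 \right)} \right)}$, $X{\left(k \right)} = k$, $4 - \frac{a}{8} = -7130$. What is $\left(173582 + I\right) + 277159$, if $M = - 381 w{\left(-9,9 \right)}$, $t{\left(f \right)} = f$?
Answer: $783276$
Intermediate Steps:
$a = 57072$ ($a = 32 - -57040 = 32 + 57040 = 57072$)
$w{\left(z,P \right)} = 6 + z P^{2}$ ($w{\left(z,P \right)} = P z P + 6 = z P^{2} + 6 = 6 + z P^{2}$)
$M = 275463$ ($M = - 381 \left(6 - 9 \cdot 9^{2}\right) = - 381 \left(6 - 729\right) = \left(-381\right) \left(-723\right) = 275463$)
$I = 332535$ ($I = 275463 + 57072 = 332535$)
$\left(173582 + I\right) + 277159 = \left(173582 + 332535\right) + 277159 = 506117 + 277159 = 783276$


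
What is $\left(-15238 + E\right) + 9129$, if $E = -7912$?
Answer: $-14021$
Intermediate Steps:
$\left(-15238 + E\right) + 9129 = \left(-15238 - 7912\right) + 9129 = -23150 + 9129 = -14021$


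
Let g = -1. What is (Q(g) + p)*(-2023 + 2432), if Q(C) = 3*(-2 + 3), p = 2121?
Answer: 868716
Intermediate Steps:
Q(C) = 3 (Q(C) = 3*1 = 3)
(Q(g) + p)*(-2023 + 2432) = (3 + 2121)*(-2023 + 2432) = 2124*409 = 868716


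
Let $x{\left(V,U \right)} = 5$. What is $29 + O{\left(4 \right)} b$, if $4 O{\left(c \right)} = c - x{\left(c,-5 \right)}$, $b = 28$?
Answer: $22$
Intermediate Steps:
$O{\left(c \right)} = - \frac{5}{4} + \frac{c}{4}$ ($O{\left(c \right)} = \frac{c - 5}{4} = \frac{-5 + c}{4} = - \frac{5}{4} + \frac{c}{4}$)
$29 + O{\left(4 \right)} b = 29 + \left(- \frac{5}{4} + \frac{1}{4} \cdot 4\right) 28 = 29 + \left(- \frac{5}{4} + 1\right) 28 = 29 - 7 = 22$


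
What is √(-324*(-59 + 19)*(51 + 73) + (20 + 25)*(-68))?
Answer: 6*√44555 ≈ 1266.5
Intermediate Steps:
√(-324*(-59 + 19)*(51 + 73) + (20 + 25)*(-68)) = √(-(-12960)*124 + 45*(-68)) = √(-324*(-4960) - 3060) = √(1607040 - 3060) = √1603980 = 6*√44555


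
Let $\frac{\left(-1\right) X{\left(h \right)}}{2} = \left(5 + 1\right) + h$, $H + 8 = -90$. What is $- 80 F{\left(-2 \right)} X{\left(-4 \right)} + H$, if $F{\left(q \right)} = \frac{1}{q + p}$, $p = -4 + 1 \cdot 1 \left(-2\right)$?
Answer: $-138$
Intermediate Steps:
$H = -98$ ($H = -8 - 90 = -98$)
$X{\left(h \right)} = -12 - 2 h$ ($X{\left(h \right)} = - 2 \left(\left(5 + 1\right) + h\right) = - 2 \left(6 + h\right) = -12 - 2 h$)
$p = -6$ ($p = -4 + 1 \left(-2\right) = -4 - 2 = -6$)
$F{\left(q \right)} = \frac{1}{-6 + q}$ ($F{\left(q \right)} = \frac{1}{q - 6} = \frac{1}{-6 + q}$)
$- 80 F{\left(-2 \right)} X{\left(-4 \right)} + H = - 80 \frac{-12 - -8}{-6 - 2} - 98 = - 80 \frac{-12 + 8}{-8} - 98 = - 80 \left(\left(- \frac{1}{8}\right) \left(-4\right)\right) - 98 = \left(-80\right) \frac{1}{2} - 98 = -40 - 98 = -138$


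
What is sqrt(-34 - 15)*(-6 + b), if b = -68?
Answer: -518*I ≈ -518.0*I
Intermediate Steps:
sqrt(-34 - 15)*(-6 + b) = sqrt(-34 - 15)*(-6 - 68) = sqrt(-49)*(-74) = (7*I)*(-74) = -518*I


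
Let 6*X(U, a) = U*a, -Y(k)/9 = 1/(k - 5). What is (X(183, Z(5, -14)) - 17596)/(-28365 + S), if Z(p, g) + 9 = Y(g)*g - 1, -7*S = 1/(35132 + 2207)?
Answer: 44951189913/70431528887 ≈ 0.63823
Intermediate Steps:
Y(k) = -9/(-5 + k) (Y(k) = -9/(k - 5) = -9/(-5 + k))
S = -1/261373 (S = -1/(7*(35132 + 2207)) = -1/7/37339 = -1/7*1/37339 = -1/261373 ≈ -3.8259e-6)
Z(p, g) = -10 - 9*g/(-5 + g) (Z(p, g) = -9 + ((-9/(-5 + g))*g - 1) = -9 + (-9*g/(-5 + g) - 1) = -9 + (-1 - 9*g/(-5 + g)) = -10 - 9*g/(-5 + g))
X(U, a) = U*a/6 (X(U, a) = (U*a)/6 = U*a/6)
(X(183, Z(5, -14)) - 17596)/(-28365 + S) = ((1/6)*183*((50 - 19*(-14))/(-5 - 14)) - 17596)/(-28365 - 1/261373) = ((1/6)*183*((50 + 266)/(-19)) - 17596)/(-7413845146/261373) = ((1/6)*183*(-1/19*316) - 17596)*(-261373/7413845146) = ((1/6)*183*(-316/19) - 17596)*(-261373/7413845146) = (-9638/19 - 17596)*(-261373/7413845146) = -343962/19*(-261373/7413845146) = 44951189913/70431528887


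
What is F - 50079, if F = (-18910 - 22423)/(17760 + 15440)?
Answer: -1662664133/33200 ≈ -50080.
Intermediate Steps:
F = -41333/33200 ≈ -1.2450
F - 50079 = -41333/33200 - 50079 = -1662664133/33200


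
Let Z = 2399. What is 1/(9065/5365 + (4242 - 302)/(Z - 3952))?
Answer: -45037/38163 ≈ -1.1801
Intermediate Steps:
1/(9065/5365 + (4242 - 302)/(Z - 3952)) = 1/(9065/5365 + (4242 - 302)/(2399 - 3952)) = 1/(9065*(1/5365) + 3940/(-1553)) = 1/(49/29 + 3940*(-1/1553)) = 1/(49/29 - 3940/1553) = 1/(-38163/45037) = -45037/38163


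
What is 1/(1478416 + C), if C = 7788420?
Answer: 1/9266836 ≈ 1.0791e-7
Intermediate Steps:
1/(1478416 + C) = 1/(1478416 + 7788420) = 1/9266836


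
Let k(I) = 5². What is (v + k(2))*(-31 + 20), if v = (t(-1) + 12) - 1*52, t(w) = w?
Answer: 176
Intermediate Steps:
v = -41 (v = (-1 + 12) - 1*52 = 11 - 52 = -41)
k(I) = 25
(v + k(2))*(-31 + 20) = (-41 + 25)*(-31 + 20) = -16*(-11) = 176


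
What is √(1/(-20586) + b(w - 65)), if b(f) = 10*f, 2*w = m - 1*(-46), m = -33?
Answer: I*√247913307246/20586 ≈ 24.187*I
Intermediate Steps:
w = 13/2 (w = (-33 - 1*(-46))/2 = (-33 + 46)/2 = (½)*13 = 13/2 ≈ 6.5000)
√(1/(-20586) + b(w - 65)) = √(1/(-20586) + 10*(13/2 - 65)) = √(-1/20586 + 10*(-117/2)) = √(-1/20586 - 585) = √(-12042811/20586) = I*√247913307246/20586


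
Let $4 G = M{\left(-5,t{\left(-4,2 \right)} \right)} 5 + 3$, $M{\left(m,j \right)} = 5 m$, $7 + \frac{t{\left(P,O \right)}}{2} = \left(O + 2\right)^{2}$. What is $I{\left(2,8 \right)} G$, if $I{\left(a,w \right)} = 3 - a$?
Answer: $- \frac{61}{2} \approx -30.5$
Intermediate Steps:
$t{\left(P,O \right)} = -14 + 2 \left(2 + O\right)^{2}$ ($t{\left(P,O \right)} = -14 + 2 \left(O + 2\right)^{2} = -14 + 2 \left(2 + O\right)^{2}$)
$G = - \frac{61}{2}$ ($G = \frac{5 \left(-5\right) 5 + 3}{4} = \frac{\left(-25\right) 5 + 3}{4} = \frac{-125 + 3}{4} = \frac{1}{4} \left(-122\right) = - \frac{61}{2} \approx -30.5$)
$I{\left(2,8 \right)} G = \left(3 - 2\right) \left(- \frac{61}{2}\right) = 1 \left(- \frac{61}{2}\right) = - \frac{61}{2}$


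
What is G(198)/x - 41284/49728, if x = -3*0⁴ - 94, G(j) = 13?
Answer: -565895/584304 ≈ -0.96849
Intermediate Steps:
x = -94 (x = -3*0 - 94 = 0 - 94 = -94)
G(198)/x - 41284/49728 = 13/(-94) - 41284/49728 = 13*(-1/94) - 41284*1/49728 = -13/94 - 10321/12432 = -565895/584304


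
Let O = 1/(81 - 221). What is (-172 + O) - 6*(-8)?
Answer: -17361/140 ≈ -124.01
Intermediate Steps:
O = -1/140 (O = 1/(-140) = -1/140 ≈ -0.0071429)
(-172 + O) - 6*(-8) = (-172 - 1/140) - 6*(-8) = -24081/140 + 48 = -17361/140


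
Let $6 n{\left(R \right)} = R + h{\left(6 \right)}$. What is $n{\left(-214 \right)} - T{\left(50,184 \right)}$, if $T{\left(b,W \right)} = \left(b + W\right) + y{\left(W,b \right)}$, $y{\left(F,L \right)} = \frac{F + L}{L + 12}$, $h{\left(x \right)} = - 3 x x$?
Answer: $- \frac{27104}{93} \approx -291.44$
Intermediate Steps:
$h{\left(x \right)} = - 3 x^{2}$
$y{\left(F,L \right)} = \frac{F + L}{12 + L}$
$n{\left(R \right)} = -18 + \frac{R}{6}$ ($n{\left(R \right)} = \frac{R - 3 \cdot 6^{2}}{6} = \frac{R - 108}{6} = \frac{-108 + R}{6} = -18 + \frac{R}{6}$)
$T{\left(b,W \right)} = W + b + \frac{W + b}{12 + b}$ ($T{\left(b,W \right)} = \left(b + W\right) + \frac{W + b}{12 + b} = \left(W + b\right) + \frac{W + b}{12 + b} = W + b + \frac{W + b}{12 + b}$)
$n{\left(-214 \right)} - T{\left(50,184 \right)} = \left(-18 + \frac{1}{6} \left(-214\right)\right) - \frac{184 + 50 + \left(12 + 50\right) \left(184 + 50\right)}{12 + 50} = \left(-18 - \frac{107}{3}\right) - \frac{184 + 50 + 62 \cdot 234}{62} = - \frac{161}{3} - \frac{184 + 50 + 14508}{62} = - \frac{161}{3} - \frac{1}{62} \cdot 14742 = - \frac{161}{3} - \frac{7371}{31} = - \frac{27104}{93}$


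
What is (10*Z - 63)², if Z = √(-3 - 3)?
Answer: 3369 - 1260*I*√6 ≈ 3369.0 - 3086.4*I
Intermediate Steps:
Z = I*√6 (Z = √(-6) = I*√6 ≈ 2.4495*I)
(10*Z - 63)² = (10*(I*√6) - 63)² = (10*I*√6 - 63)² = (-63 + 10*I*√6)²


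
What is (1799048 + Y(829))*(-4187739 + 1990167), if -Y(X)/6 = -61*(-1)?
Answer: -3952733200104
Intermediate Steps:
Y(X) = -366 (Y(X) = -(-366)*(-1) = -6*61 = -366)
(1799048 + Y(829))*(-4187739 + 1990167) = (1799048 - 366)*(-4187739 + 1990167) = 1798682*(-2197572) = -3952733200104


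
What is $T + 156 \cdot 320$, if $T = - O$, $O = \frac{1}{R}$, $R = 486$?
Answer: $\frac{24261119}{486} \approx 49920.0$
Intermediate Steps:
$O = \frac{1}{486} \approx 0.0020576$
$T = - \frac{1}{486}$ ($T = \left(-1\right) \frac{1}{486} = - \frac{1}{486} \approx -0.0020576$)
$T + 156 \cdot 320 = - \frac{1}{486} + 156 \cdot 320 = - \frac{1}{486} + 49920 = \frac{24261119}{486}$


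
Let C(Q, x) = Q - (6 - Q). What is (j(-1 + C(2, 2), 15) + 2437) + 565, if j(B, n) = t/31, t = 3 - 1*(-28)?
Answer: 3003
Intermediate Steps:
t = 31 (t = 3 + 28 = 31)
C(Q, x) = -6 + 2*Q (C(Q, x) = Q + (-6 + Q) = -6 + 2*Q)
j(B, n) = 1 (j(B, n) = 31/31 = 31*(1/31) = 1)
(j(-1 + C(2, 2), 15) + 2437) + 565 = (1 + 2437) + 565 = 2438 + 565 = 3003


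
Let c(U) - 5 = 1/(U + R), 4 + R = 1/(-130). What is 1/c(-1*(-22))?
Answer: 2339/11825 ≈ 0.19780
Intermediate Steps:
R = -521/130 (R = -4 + 1/(-130) = -4 - 1/130 = -521/130 ≈ -4.0077)
c(U) = 5 + 1/(-521/130 + U) (c(U) = 5 + 1/(U - 521/130) = 5 + 1/(-521/130 + U))
1/c(-1*(-22)) = 1/(25*(-99 + 26*(-1*(-22)))/(-521 + 130*(-1*(-22)))) = 1/(25*(-99 + 26*22)/(-521 + 130*22)) = 1/(25*(-99 + 572)/(-521 + 2860)) = 1/(25*473/2339) = 1/(25*(1/2339)*473) = 1/(11825/2339) = 2339/11825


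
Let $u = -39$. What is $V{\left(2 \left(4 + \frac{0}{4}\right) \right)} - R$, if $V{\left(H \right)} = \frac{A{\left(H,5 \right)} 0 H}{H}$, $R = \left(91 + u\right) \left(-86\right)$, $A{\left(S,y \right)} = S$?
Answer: $4472$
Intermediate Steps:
$R = -4472$ ($R = \left(91 - 39\right) \left(-86\right) = 52 \left(-86\right) = -4472$)
$V{\left(H \right)} = 0$ ($V{\left(H \right)} = \frac{H 0 H}{H} = \frac{0 H}{H} = \frac{0}{H} = 0$)
$V{\left(2 \left(4 + \frac{0}{4}\right) \right)} - R = 0 - -4472 = 0 + 4472 = 4472$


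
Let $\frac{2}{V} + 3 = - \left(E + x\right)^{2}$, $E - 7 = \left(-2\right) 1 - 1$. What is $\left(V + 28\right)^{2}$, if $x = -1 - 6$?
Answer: $\frac{27889}{36} \approx 774.69$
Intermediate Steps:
$x = -7$ ($x = -1 - 6 = -7$)
$E = 4$ ($E = 7 - 3 = 4$)
$V = - \frac{1}{6}$ ($V = \frac{2}{-3 - \left(4 - 7\right)^{2}} = \frac{2}{-3 - \left(-3\right)^{2}} = \frac{2}{-3 - 9} = \frac{2}{-12} = 2 \left(- \frac{1}{12}\right) = - \frac{1}{6} \approx -0.16667$)
$\left(V + 28\right)^{2} = \left(- \frac{1}{6} + 28\right)^{2} = \left(\frac{167}{6}\right)^{2} = \frac{27889}{36}$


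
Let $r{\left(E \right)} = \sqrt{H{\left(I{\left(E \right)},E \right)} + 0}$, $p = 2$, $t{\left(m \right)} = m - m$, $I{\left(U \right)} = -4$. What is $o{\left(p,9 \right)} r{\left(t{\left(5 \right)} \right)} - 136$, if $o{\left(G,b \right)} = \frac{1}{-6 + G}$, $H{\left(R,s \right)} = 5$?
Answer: $-136 - \frac{\sqrt{5}}{4} \approx -136.56$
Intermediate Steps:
$t{\left(m \right)} = 0$
$r{\left(E \right)} = \sqrt{5}$ ($r{\left(E \right)} = \sqrt{5 + 0} = \sqrt{5}$)
$o{\left(p,9 \right)} r{\left(t{\left(5 \right)} \right)} - 136 = \frac{\sqrt{5}}{-6 + 2} - 136 = \frac{\sqrt{5}}{-4} - 136 = - \frac{\sqrt{5}}{4} - 136 = -136 - \frac{\sqrt{5}}{4}$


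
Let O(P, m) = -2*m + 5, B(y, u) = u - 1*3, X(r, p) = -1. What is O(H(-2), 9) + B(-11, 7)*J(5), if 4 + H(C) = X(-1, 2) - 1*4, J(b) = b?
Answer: 7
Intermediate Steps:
H(C) = -9 (H(C) = -4 + (-1 - 1*4) = -4 + (-1 - 4) = -4 - 5 = -9)
B(y, u) = -3 + u (B(y, u) = u - 3 = -3 + u)
O(P, m) = 5 - 2*m
O(H(-2), 9) + B(-11, 7)*J(5) = (5 - 2*9) + (-3 + 7)*5 = (5 - 18) + 4*5 = -13 + 20 = 7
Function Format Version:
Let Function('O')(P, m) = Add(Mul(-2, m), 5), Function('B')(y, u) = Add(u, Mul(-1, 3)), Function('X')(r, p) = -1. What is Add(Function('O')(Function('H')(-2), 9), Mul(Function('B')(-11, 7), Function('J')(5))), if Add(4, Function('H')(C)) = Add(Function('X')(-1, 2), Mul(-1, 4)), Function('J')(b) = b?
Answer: 7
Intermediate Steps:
Function('H')(C) = -9 (Function('H')(C) = Add(-4, Add(-1, Mul(-1, 4))) = Add(-4, Add(-1, -4)) = Add(-4, -5) = -9)
Function('B')(y, u) = Add(-3, u) (Function('B')(y, u) = Add(u, -3) = Add(-3, u))
Function('O')(P, m) = Add(5, Mul(-2, m))
Add(Function('O')(Function('H')(-2), 9), Mul(Function('B')(-11, 7), Function('J')(5))) = Add(Add(5, Mul(-2, 9)), Mul(Add(-3, 7), 5)) = Add(Add(5, -18), Mul(4, 5)) = Add(-13, 20) = 7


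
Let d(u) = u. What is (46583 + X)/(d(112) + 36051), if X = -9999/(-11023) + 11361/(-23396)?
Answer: 12013589937265/9326224627604 ≈ 1.2882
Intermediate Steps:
X = 108704301/257894108 (X = -9999*(-1/11023) + 11361*(-1/23396) = 9999/11023 - 11361/23396 = 108704301/257894108 ≈ 0.42151)
(46583 + X)/(d(112) + 36051) = (46583 + 108704301/257894108)/(112 + 36051) = (12013589937265/257894108)/36163 = (12013589937265/257894108)*(1/36163) = 12013589937265/9326224627604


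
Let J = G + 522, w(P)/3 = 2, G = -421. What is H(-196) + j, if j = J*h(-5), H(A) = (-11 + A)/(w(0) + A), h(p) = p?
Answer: -95743/190 ≈ -503.91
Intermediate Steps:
w(P) = 6 (w(P) = 3*2 = 6)
J = 101 (J = -421 + 522 = 101)
H(A) = (-11 + A)/(6 + A)
j = -505 (j = 101*(-5) = -505)
H(-196) + j = (-11 - 196)/(6 - 196) - 505 = -207/(-190) - 505 = -1/190*(-207) - 505 = 207/190 - 505 = -95743/190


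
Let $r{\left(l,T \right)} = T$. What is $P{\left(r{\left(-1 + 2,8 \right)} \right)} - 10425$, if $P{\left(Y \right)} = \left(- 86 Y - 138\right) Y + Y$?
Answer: $-17025$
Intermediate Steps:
$P{\left(Y \right)} = Y + Y \left(-138 - 86 Y\right)$ ($P{\left(Y \right)} = \left(-138 - 86 Y\right) Y + Y = Y \left(-138 - 86 Y\right) + Y = Y + Y \left(-138 - 86 Y\right)$)
$P{\left(r{\left(-1 + 2,8 \right)} \right)} - 10425 = \left(-1\right) 8 \left(137 + 86 \cdot 8\right) - 10425 = \left(-1\right) 8 \left(137 + 688\right) - 10425 = \left(-1\right) 8 \cdot 825 - 10425 = -6600 - 10425 = -17025$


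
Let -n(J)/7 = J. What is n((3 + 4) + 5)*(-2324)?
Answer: 195216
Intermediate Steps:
n(J) = -7*J
n((3 + 4) + 5)*(-2324) = -7*((3 + 4) + 5)*(-2324) = -7*(7 + 5)*(-2324) = -7*12*(-2324) = -84*(-2324) = 195216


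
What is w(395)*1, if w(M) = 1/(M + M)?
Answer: 1/790 ≈ 0.0012658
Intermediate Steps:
w(M) = 1/(2*M)
w(395)*1 = ((1/2)/395)*1 = ((1/2)*(1/395))*1 = (1/790)*1 = 1/790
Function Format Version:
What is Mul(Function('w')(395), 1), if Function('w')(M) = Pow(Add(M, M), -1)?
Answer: Rational(1, 790) ≈ 0.0012658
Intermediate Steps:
Function('w')(M) = Mul(Rational(1, 2), Pow(M, -1)) (Function('w')(M) = Pow(Mul(2, M), -1) = Mul(Rational(1, 2), Pow(M, -1)))
Mul(Function('w')(395), 1) = Mul(Mul(Rational(1, 2), Pow(395, -1)), 1) = Mul(Mul(Rational(1, 2), Rational(1, 395)), 1) = Mul(Rational(1, 790), 1) = Rational(1, 790)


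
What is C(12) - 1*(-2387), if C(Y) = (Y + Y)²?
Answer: 2963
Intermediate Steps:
C(Y) = 4*Y² (C(Y) = (2*Y)² = 4*Y²)
C(12) - 1*(-2387) = 4*12² - 1*(-2387) = 4*144 + 2387 = 576 + 2387 = 2963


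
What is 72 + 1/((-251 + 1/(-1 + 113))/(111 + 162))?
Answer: 1993416/28111 ≈ 70.912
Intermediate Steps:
72 + 1/((-251 + 1/(-1 + 113))/(111 + 162)) = 72 + 1/((-251 + 1/112)/273) = 72 + 1/((-251 + 1/112)*(1/273)) = 72 + 1/(-28111/112*1/273) = 72 + 1/(-28111/30576) = 72 - 30576/28111 = 1993416/28111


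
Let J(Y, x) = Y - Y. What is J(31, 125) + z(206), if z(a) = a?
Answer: 206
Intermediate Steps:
J(Y, x) = 0
J(31, 125) + z(206) = 0 + 206 = 206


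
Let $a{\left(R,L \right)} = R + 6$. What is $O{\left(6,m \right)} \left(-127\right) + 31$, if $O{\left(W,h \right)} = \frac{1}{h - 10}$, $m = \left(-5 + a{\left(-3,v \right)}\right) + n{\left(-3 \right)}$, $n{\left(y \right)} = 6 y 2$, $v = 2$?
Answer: $\frac{1615}{48} \approx 33.646$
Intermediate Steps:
$a{\left(R,L \right)} = 6 + R$
$n{\left(y \right)} = 12 y$
$m = -38$ ($m = \left(-5 + \left(6 - 3\right)\right) + 12 \left(-3\right) = \left(-5 + 3\right) - 36 = -2 - 36 = -38$)
$O{\left(W,h \right)} = \frac{1}{-10 + h}$
$O{\left(6,m \right)} \left(-127\right) + 31 = \frac{1}{-10 - 38} \left(-127\right) + 31 = \frac{1}{-48} \left(-127\right) + 31 = \left(- \frac{1}{48}\right) \left(-127\right) + 31 = \frac{127}{48} + 31 = \frac{1615}{48}$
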